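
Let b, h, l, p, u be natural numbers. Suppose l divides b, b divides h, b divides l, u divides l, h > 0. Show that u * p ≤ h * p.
From b divides l and l divides b, b = l. Since b divides h, l divides h. Since u divides l, u divides h. h > 0, so u ≤ h. By multiplying by a non-negative, u * p ≤ h * p.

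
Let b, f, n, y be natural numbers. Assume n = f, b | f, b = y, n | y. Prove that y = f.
Because b = y and b | f, y | f. Since n = f and n | y, f | y. y | f, so y = f.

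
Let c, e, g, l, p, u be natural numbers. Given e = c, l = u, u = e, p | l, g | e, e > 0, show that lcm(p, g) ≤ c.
From l = u and u = e, l = e. p | l, so p | e. g | e, so lcm(p, g) | e. From e > 0, lcm(p, g) ≤ e. e = c, so lcm(p, g) ≤ c.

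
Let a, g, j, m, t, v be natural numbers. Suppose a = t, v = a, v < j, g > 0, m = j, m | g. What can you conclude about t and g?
t < g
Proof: From v = a and a = t, v = t. Since v < j, t < j. From m = j and m | g, j | g. g > 0, so j ≤ g. From t < j, t < g.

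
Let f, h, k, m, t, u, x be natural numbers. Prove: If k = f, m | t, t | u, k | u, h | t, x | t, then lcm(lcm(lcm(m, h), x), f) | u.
Because m | t and h | t, lcm(m, h) | t. x | t, so lcm(lcm(m, h), x) | t. t | u, so lcm(lcm(m, h), x) | u. From k = f and k | u, f | u. Since lcm(lcm(m, h), x) | u, lcm(lcm(lcm(m, h), x), f) | u.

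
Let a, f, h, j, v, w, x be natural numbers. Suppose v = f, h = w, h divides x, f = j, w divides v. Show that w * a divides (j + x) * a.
Since v = f and w divides v, w divides f. From f = j, w divides j. h = w and h divides x, thus w divides x. w divides j, so w divides j + x. Then w * a divides (j + x) * a.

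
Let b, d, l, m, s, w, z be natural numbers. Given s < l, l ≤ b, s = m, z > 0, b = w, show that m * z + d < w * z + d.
Because s < l and l ≤ b, s < b. b = w, so s < w. s = m, so m < w. From z > 0, m * z < w * z. Then m * z + d < w * z + d.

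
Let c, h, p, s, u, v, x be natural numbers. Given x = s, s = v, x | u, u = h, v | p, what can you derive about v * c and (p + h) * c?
v * c | (p + h) * c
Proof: x = s and x | u, therefore s | u. Since u = h, s | h. Since s = v, v | h. v | p, so v | p + h. Then v * c | (p + h) * c.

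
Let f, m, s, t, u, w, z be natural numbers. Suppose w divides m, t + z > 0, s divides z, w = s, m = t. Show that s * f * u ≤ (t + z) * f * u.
w = s and w divides m, therefore s divides m. Since m = t, s divides t. Since s divides z, s divides t + z. t + z > 0, so s ≤ t + z. By multiplying by a non-negative, s * f ≤ (t + z) * f. By multiplying by a non-negative, s * f * u ≤ (t + z) * f * u.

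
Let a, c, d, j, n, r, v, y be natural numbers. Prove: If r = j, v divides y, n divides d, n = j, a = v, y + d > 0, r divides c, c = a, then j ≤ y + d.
c = a and a = v, hence c = v. From r = j and r divides c, j divides c. Since c = v, j divides v. From v divides y, j divides y. Since n = j and n divides d, j divides d. j divides y, so j divides y + d. Since y + d > 0, j ≤ y + d.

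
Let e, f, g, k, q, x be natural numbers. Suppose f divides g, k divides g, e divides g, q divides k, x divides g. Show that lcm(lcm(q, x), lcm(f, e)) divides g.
Since q divides k and k divides g, q divides g. x divides g, so lcm(q, x) divides g. Because f divides g and e divides g, lcm(f, e) divides g. lcm(q, x) divides g, so lcm(lcm(q, x), lcm(f, e)) divides g.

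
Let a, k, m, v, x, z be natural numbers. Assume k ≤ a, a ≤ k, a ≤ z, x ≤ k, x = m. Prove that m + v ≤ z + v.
k ≤ a and a ≤ k, therefore k = a. x = m and x ≤ k, thus m ≤ k. k = a, so m ≤ a. a ≤ z, so m ≤ z. Then m + v ≤ z + v.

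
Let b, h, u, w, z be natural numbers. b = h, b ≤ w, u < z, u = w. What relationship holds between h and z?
h < z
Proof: b = h and b ≤ w, hence h ≤ w. u = w and u < z, therefore w < z. Since h ≤ w, h < z.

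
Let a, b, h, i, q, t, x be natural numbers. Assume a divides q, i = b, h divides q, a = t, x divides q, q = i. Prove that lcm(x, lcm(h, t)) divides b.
From q = i and i = b, q = b. a = t and a divides q, so t divides q. Since h divides q, lcm(h, t) divides q. From x divides q, lcm(x, lcm(h, t)) divides q. Since q = b, lcm(x, lcm(h, t)) divides b.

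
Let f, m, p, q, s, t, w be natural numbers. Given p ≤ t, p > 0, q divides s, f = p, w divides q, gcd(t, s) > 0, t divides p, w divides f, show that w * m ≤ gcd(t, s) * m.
t divides p and p > 0, so t ≤ p. Since p ≤ t, p = t. Because f = p and w divides f, w divides p. p = t, so w divides t. w divides q and q divides s, thus w divides s. Since w divides t, w divides gcd(t, s). gcd(t, s) > 0, so w ≤ gcd(t, s). By multiplying by a non-negative, w * m ≤ gcd(t, s) * m.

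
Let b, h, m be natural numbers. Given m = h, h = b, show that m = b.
m = h and h = b. By transitivity, m = b.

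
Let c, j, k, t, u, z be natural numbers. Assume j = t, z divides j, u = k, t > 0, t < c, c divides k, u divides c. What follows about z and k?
z < k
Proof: From u = k and u divides c, k divides c. From c divides k, c = k. j = t and z divides j, so z divides t. t > 0, so z ≤ t. t < c, so z < c. c = k, so z < k.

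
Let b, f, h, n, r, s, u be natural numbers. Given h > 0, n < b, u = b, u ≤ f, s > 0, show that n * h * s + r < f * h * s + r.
From u = b and u ≤ f, b ≤ f. Since n < b, n < f. Because h > 0, by multiplying by a positive, n * h < f * h. Combining with s > 0, by multiplying by a positive, n * h * s < f * h * s. Then n * h * s + r < f * h * s + r.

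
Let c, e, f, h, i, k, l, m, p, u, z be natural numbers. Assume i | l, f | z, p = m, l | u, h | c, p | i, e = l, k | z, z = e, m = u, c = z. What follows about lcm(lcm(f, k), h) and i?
lcm(lcm(f, k), h) | i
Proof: From z = e and e = l, z = l. Because p = m and m = u, p = u. Since p | i, u | i. Since l | u, l | i. Since i | l, l = i. z = l, so z = i. f | z and k | z, thus lcm(f, k) | z. Since c = z and h | c, h | z. lcm(f, k) | z, so lcm(lcm(f, k), h) | z. Since z = i, lcm(lcm(f, k), h) | i.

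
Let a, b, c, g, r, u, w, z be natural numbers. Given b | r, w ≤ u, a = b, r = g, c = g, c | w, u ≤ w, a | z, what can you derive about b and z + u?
b | z + u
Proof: From a = b and a | z, b | z. From r = g and b | r, b | g. w ≤ u and u ≤ w, hence w = u. Because c = g and c | w, g | w. w = u, so g | u. Since b | g, b | u. b | z, so b | z + u.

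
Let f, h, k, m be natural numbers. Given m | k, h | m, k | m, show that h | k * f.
m | k and k | m, therefore m = k. Since h | m, h | k. Then h | k * f.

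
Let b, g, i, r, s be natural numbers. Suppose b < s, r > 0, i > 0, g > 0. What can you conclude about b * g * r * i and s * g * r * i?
b * g * r * i < s * g * r * i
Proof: b < s and g > 0. By multiplying by a positive, b * g < s * g. Since r > 0, by multiplying by a positive, b * g * r < s * g * r. Combining with i > 0, by multiplying by a positive, b * g * r * i < s * g * r * i.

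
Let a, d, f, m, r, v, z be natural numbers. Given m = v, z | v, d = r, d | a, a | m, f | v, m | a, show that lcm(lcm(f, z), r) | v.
From f | v and z | v, lcm(f, z) | v. a | m and m | a, thus a = m. Since m = v, a = v. d = r and d | a, thus r | a. Since a = v, r | v. lcm(f, z) | v, so lcm(lcm(f, z), r) | v.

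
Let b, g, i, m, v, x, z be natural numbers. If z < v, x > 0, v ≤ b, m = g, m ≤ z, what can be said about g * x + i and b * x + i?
g * x + i < b * x + i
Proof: z < v and v ≤ b, so z < b. m ≤ z, so m < b. Since m = g, g < b. From x > 0, by multiplying by a positive, g * x < b * x. Then g * x + i < b * x + i.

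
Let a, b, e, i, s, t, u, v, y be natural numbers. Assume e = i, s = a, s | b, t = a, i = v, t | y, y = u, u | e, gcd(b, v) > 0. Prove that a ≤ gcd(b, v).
s = a and s | b, so a | b. y = u and t | y, thus t | u. u | e, so t | e. e = i, so t | i. t = a, so a | i. Because i = v, a | v. Since a | b, a | gcd(b, v). Since gcd(b, v) > 0, a ≤ gcd(b, v).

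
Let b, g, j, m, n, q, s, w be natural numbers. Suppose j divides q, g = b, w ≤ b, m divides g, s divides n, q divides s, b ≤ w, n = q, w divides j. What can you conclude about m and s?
m divides s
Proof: g = b and m divides g, therefore m divides b. Since w ≤ b and b ≤ w, w = b. Since w divides j, b divides j. m divides b, so m divides j. Because n = q and s divides n, s divides q. From q divides s, q = s. j divides q, so j divides s. m divides j, so m divides s.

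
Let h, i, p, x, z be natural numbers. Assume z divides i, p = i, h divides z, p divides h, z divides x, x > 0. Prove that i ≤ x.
p = i and p divides h, therefore i divides h. Because h divides z, i divides z. From z divides i, z = i. Since z divides x and x > 0, z ≤ x. Since z = i, i ≤ x.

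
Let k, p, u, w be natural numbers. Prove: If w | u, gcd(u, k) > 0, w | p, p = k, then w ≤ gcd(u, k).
p = k and w | p, hence w | k. w | u, so w | gcd(u, k). Since gcd(u, k) > 0, w ≤ gcd(u, k).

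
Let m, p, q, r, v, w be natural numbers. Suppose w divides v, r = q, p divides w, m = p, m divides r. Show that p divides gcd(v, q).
p divides w and w divides v, thus p divides v. r = q and m divides r, therefore m divides q. m = p, so p divides q. p divides v, so p divides gcd(v, q).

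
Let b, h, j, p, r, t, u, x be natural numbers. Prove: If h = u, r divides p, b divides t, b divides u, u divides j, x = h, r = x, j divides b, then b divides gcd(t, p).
Because u divides j and j divides b, u divides b. From b divides u, u = b. Because x = h and h = u, x = u. From r = x and r divides p, x divides p. x = u, so u divides p. From u = b, b divides p. b divides t, so b divides gcd(t, p).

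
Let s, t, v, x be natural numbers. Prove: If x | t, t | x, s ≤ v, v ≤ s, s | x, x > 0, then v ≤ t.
x | t and t | x, therefore x = t. s ≤ v and v ≤ s, hence s = v. Since s | x, v | x. x > 0, so v ≤ x. x = t, so v ≤ t.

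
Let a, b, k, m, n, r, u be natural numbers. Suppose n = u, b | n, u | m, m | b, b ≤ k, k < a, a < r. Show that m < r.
From n = u and b | n, b | u. Since u | m, b | m. Since m | b, b = m. b ≤ k and k < a, thus b < a. From b = m, m < a. a < r, so m < r.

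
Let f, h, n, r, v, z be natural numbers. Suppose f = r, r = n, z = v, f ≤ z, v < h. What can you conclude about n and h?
n < h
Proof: f = r and r = n, therefore f = n. Since z = v and f ≤ z, f ≤ v. v < h, so f < h. f = n, so n < h.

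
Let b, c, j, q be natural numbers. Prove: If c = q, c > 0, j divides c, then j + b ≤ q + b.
j divides c and c > 0, hence j ≤ c. Since c = q, j ≤ q. Then j + b ≤ q + b.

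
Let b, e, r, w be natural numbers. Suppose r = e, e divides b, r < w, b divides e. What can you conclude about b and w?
b < w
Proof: From e divides b and b divides e, e = b. Because r = e and r < w, e < w. e = b, so b < w.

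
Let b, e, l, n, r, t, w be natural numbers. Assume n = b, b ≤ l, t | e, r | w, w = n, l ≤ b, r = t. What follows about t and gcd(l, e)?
t | gcd(l, e)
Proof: b ≤ l and l ≤ b, hence b = l. From w = n and r | w, r | n. Since r = t, t | n. n = b, so t | b. b = l, so t | l. t | e, so t | gcd(l, e).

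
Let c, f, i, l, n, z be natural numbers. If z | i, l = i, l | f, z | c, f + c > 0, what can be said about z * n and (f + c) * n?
z * n ≤ (f + c) * n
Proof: From l = i and l | f, i | f. Since z | i, z | f. z | c, so z | f + c. f + c > 0, so z ≤ f + c. Then z * n ≤ (f + c) * n.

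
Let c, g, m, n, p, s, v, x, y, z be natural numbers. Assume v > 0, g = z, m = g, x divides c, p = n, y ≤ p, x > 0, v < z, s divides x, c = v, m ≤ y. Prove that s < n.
Since s divides x and x > 0, s ≤ x. Because c = v and x divides c, x divides v. Since v > 0, x ≤ v. Since v < z, x < z. From m = g and g = z, m = z. From m ≤ y, z ≤ y. p = n and y ≤ p, therefore y ≤ n. z ≤ y, so z ≤ n. x < z, so x < n. s ≤ x, so s < n.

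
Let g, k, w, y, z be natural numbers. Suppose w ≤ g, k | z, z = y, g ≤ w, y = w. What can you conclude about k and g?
k | g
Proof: w ≤ g and g ≤ w, hence w = g. y = w, so y = g. z = y and k | z, hence k | y. From y = g, k | g.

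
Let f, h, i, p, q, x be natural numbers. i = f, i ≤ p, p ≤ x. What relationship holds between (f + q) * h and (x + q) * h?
(f + q) * h ≤ (x + q) * h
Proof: i ≤ p and p ≤ x, so i ≤ x. Since i = f, f ≤ x. Then f + q ≤ x + q. Then (f + q) * h ≤ (x + q) * h.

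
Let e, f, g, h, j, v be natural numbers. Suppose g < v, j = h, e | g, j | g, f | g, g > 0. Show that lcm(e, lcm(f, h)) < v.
Since j = h and j | g, h | g. Since f | g, lcm(f, h) | g. Because e | g, lcm(e, lcm(f, h)) | g. Since g > 0, lcm(e, lcm(f, h)) ≤ g. Since g < v, lcm(e, lcm(f, h)) < v.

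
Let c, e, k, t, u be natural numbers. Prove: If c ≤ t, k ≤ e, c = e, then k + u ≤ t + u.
c = e and c ≤ t, hence e ≤ t. k ≤ e, so k ≤ t. Then k + u ≤ t + u.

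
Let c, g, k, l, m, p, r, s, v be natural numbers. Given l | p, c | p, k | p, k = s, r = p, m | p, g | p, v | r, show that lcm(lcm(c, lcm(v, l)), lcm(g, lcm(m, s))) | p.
r = p and v | r, hence v | p. l | p, so lcm(v, l) | p. c | p, so lcm(c, lcm(v, l)) | p. k = s and k | p, so s | p. m | p, so lcm(m, s) | p. g | p, so lcm(g, lcm(m, s)) | p. lcm(c, lcm(v, l)) | p, so lcm(lcm(c, lcm(v, l)), lcm(g, lcm(m, s))) | p.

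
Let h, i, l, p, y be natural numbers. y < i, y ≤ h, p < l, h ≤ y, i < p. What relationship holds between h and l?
h < l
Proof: From y ≤ h and h ≤ y, y = h. y < i and i < p, thus y < p. Since p < l, y < l. y = h, so h < l.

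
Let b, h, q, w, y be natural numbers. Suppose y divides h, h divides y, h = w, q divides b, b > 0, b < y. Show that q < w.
y divides h and h divides y, hence y = h. Since h = w, y = w. From q divides b and b > 0, q ≤ b. Since b < y, q < y. y = w, so q < w.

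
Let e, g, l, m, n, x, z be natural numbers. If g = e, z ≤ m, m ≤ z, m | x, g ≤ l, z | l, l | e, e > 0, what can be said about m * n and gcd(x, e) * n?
m * n | gcd(x, e) * n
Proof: Since z ≤ m and m ≤ z, z = m. From l | e and e > 0, l ≤ e. g = e and g ≤ l, therefore e ≤ l. Because l ≤ e, l = e. From z | l, z | e. Since z = m, m | e. Since m | x, m | gcd(x, e). Then m * n | gcd(x, e) * n.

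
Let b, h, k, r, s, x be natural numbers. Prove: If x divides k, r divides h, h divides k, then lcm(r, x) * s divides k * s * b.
Because r divides h and h divides k, r divides k. x divides k, so lcm(r, x) divides k. Then lcm(r, x) * s divides k * s. Then lcm(r, x) * s divides k * s * b.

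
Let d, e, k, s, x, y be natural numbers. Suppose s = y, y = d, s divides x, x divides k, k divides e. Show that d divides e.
s = y and y = d, hence s = d. s divides x and x divides k, thus s divides k. Since k divides e, s divides e. s = d, so d divides e.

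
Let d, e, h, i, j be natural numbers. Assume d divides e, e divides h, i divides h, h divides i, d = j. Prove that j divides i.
Because h divides i and i divides h, h = i. From d divides e and e divides h, d divides h. Since d = j, j divides h. h = i, so j divides i.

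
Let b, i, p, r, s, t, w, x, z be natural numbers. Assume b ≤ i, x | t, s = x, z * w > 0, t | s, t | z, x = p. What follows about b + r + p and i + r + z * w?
b + r + p ≤ i + r + z * w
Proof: Because b ≤ i, b + r ≤ i + r. s = x and t | s, thus t | x. x | t, so t = x. x = p, so t = p. t | z, so p | z. Then p | z * w. z * w > 0, so p ≤ z * w. Because b + r ≤ i + r, b + r + p ≤ i + r + z * w.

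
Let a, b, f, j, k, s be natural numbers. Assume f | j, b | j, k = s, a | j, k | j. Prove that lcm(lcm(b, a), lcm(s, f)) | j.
Because b | j and a | j, lcm(b, a) | j. k = s and k | j, thus s | j. From f | j, lcm(s, f) | j. lcm(b, a) | j, so lcm(lcm(b, a), lcm(s, f)) | j.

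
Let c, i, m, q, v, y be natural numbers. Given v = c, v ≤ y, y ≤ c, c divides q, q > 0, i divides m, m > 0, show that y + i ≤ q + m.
Because v = c and v ≤ y, c ≤ y. Since y ≤ c, c = y. Since c divides q, y divides q. q > 0, so y ≤ q. Since i divides m and m > 0, i ≤ m. Since y ≤ q, y + i ≤ q + m.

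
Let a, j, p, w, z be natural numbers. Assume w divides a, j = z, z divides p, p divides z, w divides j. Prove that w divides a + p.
Because z divides p and p divides z, z = p. j = z, so j = p. Since w divides j, w divides p. Since w divides a, w divides a + p.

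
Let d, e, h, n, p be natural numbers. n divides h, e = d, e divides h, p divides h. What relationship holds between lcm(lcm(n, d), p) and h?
lcm(lcm(n, d), p) divides h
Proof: From e = d and e divides h, d divides h. n divides h, so lcm(n, d) divides h. p divides h, so lcm(lcm(n, d), p) divides h.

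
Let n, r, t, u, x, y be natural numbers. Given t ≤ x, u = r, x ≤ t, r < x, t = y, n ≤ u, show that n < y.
From u = r and n ≤ u, n ≤ r. x ≤ t and t ≤ x, thus x = t. Since t = y, x = y. r < x, so r < y. n ≤ r, so n < y.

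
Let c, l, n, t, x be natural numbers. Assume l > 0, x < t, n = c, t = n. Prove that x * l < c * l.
t = n and n = c, so t = c. Since x < t, x < c. Since l > 0, by multiplying by a positive, x * l < c * l.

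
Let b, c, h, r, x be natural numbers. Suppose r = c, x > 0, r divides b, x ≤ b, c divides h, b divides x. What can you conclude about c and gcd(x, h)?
c divides gcd(x, h)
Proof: Because b divides x and x > 0, b ≤ x. x ≤ b, so b = x. From r = c and r divides b, c divides b. b = x, so c divides x. Since c divides h, c divides gcd(x, h).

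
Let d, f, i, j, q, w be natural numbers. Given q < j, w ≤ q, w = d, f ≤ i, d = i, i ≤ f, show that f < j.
Since i ≤ f and f ≤ i, i = f. Since w = d and d = i, w = i. Since w ≤ q, i ≤ q. q < j, so i < j. i = f, so f < j.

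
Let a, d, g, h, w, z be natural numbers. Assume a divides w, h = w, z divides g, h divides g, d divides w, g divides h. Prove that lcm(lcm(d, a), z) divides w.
Because d divides w and a divides w, lcm(d, a) divides w. Since g divides h and h divides g, g = h. Because z divides g, z divides h. h = w, so z divides w. lcm(d, a) divides w, so lcm(lcm(d, a), z) divides w.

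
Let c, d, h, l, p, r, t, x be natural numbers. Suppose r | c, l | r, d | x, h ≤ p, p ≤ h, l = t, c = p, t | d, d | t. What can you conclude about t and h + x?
t | h + x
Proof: Since p ≤ h and h ≤ p, p = h. Since c = p, c = h. From l | r and r | c, l | c. Since c = h, l | h. l = t, so t | h. d | t and t | d, hence d = t. d | x, so t | x. t | h, so t | h + x.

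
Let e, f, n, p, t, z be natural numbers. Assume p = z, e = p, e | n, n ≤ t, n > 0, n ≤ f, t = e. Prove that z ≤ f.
Since t = e and n ≤ t, n ≤ e. Since e | n and n > 0, e ≤ n. Since n ≤ e, n = e. Since e = p, n = p. Since p = z, n = z. n ≤ f, so z ≤ f.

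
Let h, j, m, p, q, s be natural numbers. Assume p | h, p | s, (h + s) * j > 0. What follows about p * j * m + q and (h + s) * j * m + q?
p * j * m + q ≤ (h + s) * j * m + q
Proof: p | h and p | s, therefore p | h + s. Then p * j | (h + s) * j. (h + s) * j > 0, so p * j ≤ (h + s) * j. Then p * j * m ≤ (h + s) * j * m. Then p * j * m + q ≤ (h + s) * j * m + q.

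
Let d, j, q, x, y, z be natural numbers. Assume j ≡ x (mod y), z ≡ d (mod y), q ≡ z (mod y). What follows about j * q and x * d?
j * q ≡ x * d (mod y)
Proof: q ≡ z (mod y) and z ≡ d (mod y), therefore q ≡ d (mod y). Combining with j ≡ x (mod y), by multiplying congruences, j * q ≡ x * d (mod y).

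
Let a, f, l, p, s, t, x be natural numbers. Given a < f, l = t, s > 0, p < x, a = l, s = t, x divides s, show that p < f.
Because x divides s and s > 0, x ≤ s. p < x, so p < s. Since s = t, p < t. Since a = l and a < f, l < f. From l = t, t < f. Since p < t, p < f.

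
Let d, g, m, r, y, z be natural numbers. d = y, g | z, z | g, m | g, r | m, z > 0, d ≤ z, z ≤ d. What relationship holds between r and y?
r ≤ y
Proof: z ≤ d and d ≤ z, therefore z = d. Since d = y, z = y. g | z and z | g, thus g = z. Since m | g, m | z. r | m, so r | z. z > 0, so r ≤ z. z = y, so r ≤ y.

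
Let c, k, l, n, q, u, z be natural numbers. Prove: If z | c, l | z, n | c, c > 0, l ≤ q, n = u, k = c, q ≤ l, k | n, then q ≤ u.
k = c and k | n, so c | n. Since n | c, c = n. Since n = u, c = u. l ≤ q and q ≤ l, thus l = q. Since l | z and z | c, l | c. l = q, so q | c. c > 0, so q ≤ c. c = u, so q ≤ u.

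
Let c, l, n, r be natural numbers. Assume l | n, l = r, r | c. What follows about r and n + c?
r | n + c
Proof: l = r and l | n, thus r | n. r | c, so r | n + c.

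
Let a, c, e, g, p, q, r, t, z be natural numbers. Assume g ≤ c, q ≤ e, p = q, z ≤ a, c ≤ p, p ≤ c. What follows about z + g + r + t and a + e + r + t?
z + g + r + t ≤ a + e + r + t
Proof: c ≤ p and p ≤ c, thus c = p. p = q, so c = q. From g ≤ c, g ≤ q. q ≤ e, so g ≤ e. z ≤ a, so z + g ≤ a + e. Then z + g + r ≤ a + e + r. Then z + g + r + t ≤ a + e + r + t.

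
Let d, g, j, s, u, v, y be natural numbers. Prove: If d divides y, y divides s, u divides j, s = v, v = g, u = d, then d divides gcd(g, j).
Because s = v and v = g, s = g. y divides s, so y divides g. Since d divides y, d divides g. From u = d and u divides j, d divides j. Since d divides g, d divides gcd(g, j).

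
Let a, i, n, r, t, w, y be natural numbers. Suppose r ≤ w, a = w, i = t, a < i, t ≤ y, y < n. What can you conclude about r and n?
r < n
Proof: i = t and a < i, thus a < t. From a = w, w < t. Because t ≤ y, w < y. r ≤ w, so r < y. y < n, so r < n.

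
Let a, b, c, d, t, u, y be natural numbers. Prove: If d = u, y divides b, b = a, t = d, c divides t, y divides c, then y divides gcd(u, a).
t = d and d = u, thus t = u. y divides c and c divides t, thus y divides t. Since t = u, y divides u. b = a and y divides b, therefore y divides a. y divides u, so y divides gcd(u, a).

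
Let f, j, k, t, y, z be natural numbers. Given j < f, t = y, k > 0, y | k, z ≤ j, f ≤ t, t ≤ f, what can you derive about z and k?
z < k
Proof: Since f ≤ t and t ≤ f, f = t. Because j < f, j < t. Since t = y, j < y. z ≤ j, so z < y. y | k and k > 0, therefore y ≤ k. z < y, so z < k.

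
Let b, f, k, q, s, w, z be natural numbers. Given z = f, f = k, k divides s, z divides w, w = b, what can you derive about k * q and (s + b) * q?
k * q divides (s + b) * q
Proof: Since z = f and z divides w, f divides w. f = k, so k divides w. Since w = b, k divides b. Since k divides s, k divides s + b. Then k * q divides (s + b) * q.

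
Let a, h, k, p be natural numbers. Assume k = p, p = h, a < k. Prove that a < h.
k = p and p = h, therefore k = h. Since a < k, a < h.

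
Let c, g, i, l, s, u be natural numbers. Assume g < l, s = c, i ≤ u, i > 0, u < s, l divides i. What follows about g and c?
g < c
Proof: l divides i and i > 0, so l ≤ i. From g < l, g < i. Because s = c and u < s, u < c. i ≤ u, so i < c. g < i, so g < c.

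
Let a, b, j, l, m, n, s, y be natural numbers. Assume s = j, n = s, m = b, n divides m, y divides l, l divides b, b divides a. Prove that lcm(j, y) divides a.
m = b and n divides m, so n divides b. Since n = s, s divides b. Since s = j, j divides b. From y divides l and l divides b, y divides b. j divides b, so lcm(j, y) divides b. b divides a, so lcm(j, y) divides a.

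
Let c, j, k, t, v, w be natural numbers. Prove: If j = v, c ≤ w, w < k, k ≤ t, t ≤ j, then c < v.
Since k ≤ t and t ≤ j, k ≤ j. Because w < k, w < j. Since c ≤ w, c < j. j = v, so c < v.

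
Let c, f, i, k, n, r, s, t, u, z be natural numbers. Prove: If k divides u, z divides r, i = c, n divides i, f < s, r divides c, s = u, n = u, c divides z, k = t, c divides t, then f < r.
n = u and n divides i, therefore u divides i. i = c, so u divides c. k = t and k divides u, therefore t divides u. From c divides t, c divides u. u divides c, so u = c. c divides z and z divides r, therefore c divides r. Since r divides c, c = r. u = c, so u = r. s = u and f < s, hence f < u. u = r, so f < r.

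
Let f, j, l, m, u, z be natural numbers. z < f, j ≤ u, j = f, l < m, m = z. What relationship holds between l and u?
l < u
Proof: m = z and l < m, thus l < z. j = f and j ≤ u, hence f ≤ u. z < f, so z < u. l < z, so l < u.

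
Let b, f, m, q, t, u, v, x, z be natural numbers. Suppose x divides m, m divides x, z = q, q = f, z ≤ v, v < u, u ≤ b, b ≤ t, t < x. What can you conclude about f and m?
f < m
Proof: x divides m and m divides x, therefore x = m. z = q and q = f, so z = f. z ≤ v and v < u, hence z < u. Since z = f, f < u. Since u ≤ b and b ≤ t, u ≤ t. t < x, so u < x. f < u, so f < x. Since x = m, f < m.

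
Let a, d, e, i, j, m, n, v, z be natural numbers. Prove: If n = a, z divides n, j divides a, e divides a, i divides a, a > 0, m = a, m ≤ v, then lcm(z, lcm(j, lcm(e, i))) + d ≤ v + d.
n = a and z divides n, thus z divides a. Because e divides a and i divides a, lcm(e, i) divides a. j divides a, so lcm(j, lcm(e, i)) divides a. z divides a, so lcm(z, lcm(j, lcm(e, i))) divides a. Since a > 0, lcm(z, lcm(j, lcm(e, i))) ≤ a. From m = a and m ≤ v, a ≤ v. lcm(z, lcm(j, lcm(e, i))) ≤ a, so lcm(z, lcm(j, lcm(e, i))) ≤ v. Then lcm(z, lcm(j, lcm(e, i))) + d ≤ v + d.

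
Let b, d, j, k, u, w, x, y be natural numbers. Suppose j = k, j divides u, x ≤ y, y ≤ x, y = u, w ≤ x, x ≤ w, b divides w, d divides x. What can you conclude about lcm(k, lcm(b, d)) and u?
lcm(k, lcm(b, d)) divides u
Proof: Because j = k and j divides u, k divides u. x ≤ y and y ≤ x, thus x = y. Since y = u, x = u. Since w ≤ x and x ≤ w, w = x. b divides w, so b divides x. Since d divides x, lcm(b, d) divides x. Because x = u, lcm(b, d) divides u. Since k divides u, lcm(k, lcm(b, d)) divides u.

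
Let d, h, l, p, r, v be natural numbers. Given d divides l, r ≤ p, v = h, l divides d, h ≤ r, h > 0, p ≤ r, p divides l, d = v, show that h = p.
Since d = v and v = h, d = h. Because l divides d and d divides l, l = d. p divides l, so p divides d. From d = h, p divides h. From h > 0, p ≤ h. r ≤ p and p ≤ r, therefore r = p. Because h ≤ r, h ≤ p. p ≤ h, so p = h. Then h = p.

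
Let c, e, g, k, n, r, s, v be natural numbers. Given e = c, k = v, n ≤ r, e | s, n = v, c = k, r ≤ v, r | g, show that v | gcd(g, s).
n = v and n ≤ r, thus v ≤ r. Since r ≤ v, r = v. r | g, so v | g. e = c and c = k, thus e = k. Because e | s, k | s. k = v, so v | s. Since v | g, v | gcd(g, s).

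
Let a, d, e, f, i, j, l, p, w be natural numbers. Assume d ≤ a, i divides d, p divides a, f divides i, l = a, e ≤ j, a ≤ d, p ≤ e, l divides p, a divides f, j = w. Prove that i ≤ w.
Since l = a and l divides p, a divides p. p divides a, so p = a. Because a divides f and f divides i, a divides i. From d ≤ a and a ≤ d, d = a. Since i divides d, i divides a. a divides i, so a = i. Since p = a, p = i. Since p ≤ e, i ≤ e. j = w and e ≤ j, so e ≤ w. Since i ≤ e, i ≤ w.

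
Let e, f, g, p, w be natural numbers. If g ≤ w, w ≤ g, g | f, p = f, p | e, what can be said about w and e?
w | e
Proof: Because g ≤ w and w ≤ g, g = w. g | f, so w | f. Because p = f and p | e, f | e. w | f, so w | e.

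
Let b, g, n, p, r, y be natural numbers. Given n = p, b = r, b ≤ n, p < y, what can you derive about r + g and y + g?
r + g < y + g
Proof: From b = r and b ≤ n, r ≤ n. Since n = p, r ≤ p. Since p < y, r < y. Then r + g < y + g.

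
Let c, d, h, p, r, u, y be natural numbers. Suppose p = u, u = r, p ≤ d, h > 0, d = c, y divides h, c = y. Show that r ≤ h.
d = c and c = y, hence d = y. Since p = u and u = r, p = r. Since p ≤ d, r ≤ d. d = y, so r ≤ y. y divides h and h > 0, hence y ≤ h. r ≤ y, so r ≤ h.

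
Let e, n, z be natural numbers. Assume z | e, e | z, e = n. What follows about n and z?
n = z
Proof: z | e and e | z, therefore z = e. Since e = n, z = n. Then n = z.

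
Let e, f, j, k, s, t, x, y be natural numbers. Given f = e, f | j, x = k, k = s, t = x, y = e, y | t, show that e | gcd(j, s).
f = e and f | j, so e | j. x = k and k = s, hence x = s. From y = e and y | t, e | t. Since t = x, e | x. Since x = s, e | s. Since e | j, e | gcd(j, s).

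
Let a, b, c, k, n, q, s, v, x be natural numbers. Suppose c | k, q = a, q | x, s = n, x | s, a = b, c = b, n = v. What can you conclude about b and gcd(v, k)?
b | gcd(v, k)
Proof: Since q = a and a = b, q = b. Because q | x and x | s, q | s. s = n, so q | n. Since q = b, b | n. Since n = v, b | v. c = b and c | k, therefore b | k. From b | v, b | gcd(v, k).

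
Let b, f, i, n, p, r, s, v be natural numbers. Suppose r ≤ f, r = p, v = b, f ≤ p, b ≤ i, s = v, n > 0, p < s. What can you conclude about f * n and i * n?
f * n < i * n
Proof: r = p and r ≤ f, hence p ≤ f. f ≤ p, so p = f. s = v and v = b, therefore s = b. p < s, so p < b. Since b ≤ i, p < i. p = f, so f < i. Combining with n > 0, by multiplying by a positive, f * n < i * n.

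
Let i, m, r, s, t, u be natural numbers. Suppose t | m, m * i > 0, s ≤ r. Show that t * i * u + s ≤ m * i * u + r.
From t | m, t * i | m * i. Since m * i > 0, t * i ≤ m * i. Then t * i * u ≤ m * i * u. Since s ≤ r, t * i * u + s ≤ m * i * u + r.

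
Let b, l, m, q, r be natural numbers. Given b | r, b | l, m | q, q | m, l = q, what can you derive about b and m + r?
b | m + r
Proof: q | m and m | q, so q = m. From l = q and b | l, b | q. Since q = m, b | m. Since b | r, b | m + r.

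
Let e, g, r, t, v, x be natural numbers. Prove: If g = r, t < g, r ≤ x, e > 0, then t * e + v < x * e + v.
g = r and t < g, thus t < r. r ≤ x, so t < x. Combining with e > 0, by multiplying by a positive, t * e < x * e. Then t * e + v < x * e + v.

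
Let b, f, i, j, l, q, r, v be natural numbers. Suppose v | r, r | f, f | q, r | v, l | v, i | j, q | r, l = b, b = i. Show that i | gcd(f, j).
Because l = b and b = i, l = i. Since v | r and r | v, v = r. f | q and q | r, hence f | r. Since r | f, r = f. v = r, so v = f. Since l | v, l | f. l = i, so i | f. i | j, so i | gcd(f, j).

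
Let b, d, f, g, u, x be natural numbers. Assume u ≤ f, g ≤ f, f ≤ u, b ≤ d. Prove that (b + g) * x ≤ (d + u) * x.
f ≤ u and u ≤ f, therefore f = u. g ≤ f, so g ≤ u. From b ≤ d, b + g ≤ d + u. By multiplying by a non-negative, (b + g) * x ≤ (d + u) * x.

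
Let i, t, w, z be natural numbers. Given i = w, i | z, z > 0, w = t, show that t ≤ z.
i = w and i | z, hence w | z. Since z > 0, w ≤ z. w = t, so t ≤ z.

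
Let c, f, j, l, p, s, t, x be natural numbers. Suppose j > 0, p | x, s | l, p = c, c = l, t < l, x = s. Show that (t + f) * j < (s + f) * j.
p = c and c = l, hence p = l. Since x = s and p | x, p | s. p = l, so l | s. From s | l, l = s. Since t < l, t < s. Then t + f < s + f. Since j > 0, (t + f) * j < (s + f) * j.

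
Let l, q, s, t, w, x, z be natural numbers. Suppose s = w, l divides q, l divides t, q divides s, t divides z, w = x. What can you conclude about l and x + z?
l divides x + z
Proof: Because s = w and w = x, s = x. Since l divides q and q divides s, l divides s. Since s = x, l divides x. Because l divides t and t divides z, l divides z. Since l divides x, l divides x + z.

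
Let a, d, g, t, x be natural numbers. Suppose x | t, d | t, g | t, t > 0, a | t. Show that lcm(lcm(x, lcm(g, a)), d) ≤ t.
Because g | t and a | t, lcm(g, a) | t. x | t, so lcm(x, lcm(g, a)) | t. Since d | t, lcm(lcm(x, lcm(g, a)), d) | t. t > 0, so lcm(lcm(x, lcm(g, a)), d) ≤ t.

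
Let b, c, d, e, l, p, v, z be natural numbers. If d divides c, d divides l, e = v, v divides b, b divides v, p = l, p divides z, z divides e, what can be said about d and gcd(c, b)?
d divides gcd(c, b)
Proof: v divides b and b divides v, hence v = b. e = v, so e = b. p divides z and z divides e, thus p divides e. p = l, so l divides e. e = b, so l divides b. d divides l, so d divides b. Since d divides c, d divides gcd(c, b).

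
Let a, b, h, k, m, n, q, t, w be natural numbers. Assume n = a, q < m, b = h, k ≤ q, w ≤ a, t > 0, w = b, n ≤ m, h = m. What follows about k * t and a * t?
k * t < a * t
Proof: b = h and h = m, thus b = m. Since w = b, w = m. w ≤ a, so m ≤ a. Because n = a and n ≤ m, a ≤ m. Since m ≤ a, m = a. k ≤ q and q < m, thus k < m. m = a, so k < a. t > 0, so k * t < a * t.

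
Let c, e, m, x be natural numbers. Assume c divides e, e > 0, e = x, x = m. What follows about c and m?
c ≤ m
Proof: c divides e and e > 0, so c ≤ e. Since e = x, c ≤ x. x = m, so c ≤ m.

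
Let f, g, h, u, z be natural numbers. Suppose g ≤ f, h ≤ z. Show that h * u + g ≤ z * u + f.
Since h ≤ z, h * u ≤ z * u. g ≤ f, so h * u + g ≤ z * u + f.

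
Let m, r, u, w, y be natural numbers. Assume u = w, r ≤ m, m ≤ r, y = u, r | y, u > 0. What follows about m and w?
m ≤ w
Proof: Since r ≤ m and m ≤ r, r = m. Since y = u and r | y, r | u. Because u > 0, r ≤ u. r = m, so m ≤ u. u = w, so m ≤ w.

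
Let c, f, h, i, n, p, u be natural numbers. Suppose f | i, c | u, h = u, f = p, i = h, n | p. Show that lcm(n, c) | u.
i = h and h = u, hence i = u. From f = p and f | i, p | i. Since n | p, n | i. i = u, so n | u. Since c | u, lcm(n, c) | u.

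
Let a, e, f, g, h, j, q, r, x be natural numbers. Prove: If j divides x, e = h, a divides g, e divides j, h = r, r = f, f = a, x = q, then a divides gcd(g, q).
r = f and f = a, therefore r = a. e = h and h = r, hence e = r. e divides j and j divides x, so e divides x. Since x = q, e divides q. e = r, so r divides q. r = a, so a divides q. a divides g, so a divides gcd(g, q).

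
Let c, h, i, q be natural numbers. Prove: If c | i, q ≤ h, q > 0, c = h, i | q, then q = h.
From c = h and c | i, h | i. i | q, so h | q. q > 0, so h ≤ q. q ≤ h, so h = q. Then q = h.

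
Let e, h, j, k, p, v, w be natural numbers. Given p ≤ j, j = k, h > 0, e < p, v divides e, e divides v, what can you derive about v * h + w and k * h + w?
v * h + w < k * h + w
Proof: e divides v and v divides e, so e = v. e < p and p ≤ j, so e < j. Since j = k, e < k. Because e = v, v < k. Since h > 0, by multiplying by a positive, v * h < k * h. Then v * h + w < k * h + w.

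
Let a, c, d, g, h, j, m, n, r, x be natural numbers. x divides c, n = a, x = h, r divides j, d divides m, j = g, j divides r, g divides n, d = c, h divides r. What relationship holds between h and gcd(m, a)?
h divides gcd(m, a)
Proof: Because d = c and d divides m, c divides m. x divides c, so x divides m. x = h, so h divides m. Since r divides j and j divides r, r = j. Since j = g, r = g. Because h divides r, h divides g. n = a and g divides n, therefore g divides a. From h divides g, h divides a. h divides m, so h divides gcd(m, a).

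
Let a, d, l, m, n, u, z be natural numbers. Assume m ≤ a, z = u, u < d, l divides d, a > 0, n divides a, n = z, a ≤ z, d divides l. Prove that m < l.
n = z and n divides a, therefore z divides a. Since a > 0, z ≤ a. a ≤ z, so a = z. z = u, so a = u. m ≤ a, so m ≤ u. From d divides l and l divides d, d = l. u < d, so u < l. m ≤ u, so m < l.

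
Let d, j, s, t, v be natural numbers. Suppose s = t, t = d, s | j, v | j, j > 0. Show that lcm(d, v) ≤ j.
s = t and t = d, therefore s = d. From s | j, d | j. From v | j, lcm(d, v) | j. Since j > 0, lcm(d, v) ≤ j.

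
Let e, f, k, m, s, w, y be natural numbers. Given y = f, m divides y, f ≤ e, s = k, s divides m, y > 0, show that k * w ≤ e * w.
s divides m and m divides y, hence s divides y. Because y > 0, s ≤ y. From y = f, s ≤ f. Since s = k, k ≤ f. f ≤ e, so k ≤ e. By multiplying by a non-negative, k * w ≤ e * w.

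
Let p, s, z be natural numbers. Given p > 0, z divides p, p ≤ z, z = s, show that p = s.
From z divides p and p > 0, z ≤ p. Since p ≤ z, p = z. z = s, so p = s.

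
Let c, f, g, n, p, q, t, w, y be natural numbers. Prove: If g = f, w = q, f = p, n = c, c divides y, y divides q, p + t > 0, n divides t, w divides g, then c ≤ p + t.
From c divides y and y divides q, c divides q. w = q and w divides g, hence q divides g. Since g = f, q divides f. c divides q, so c divides f. Since f = p, c divides p. From n = c and n divides t, c divides t. Since c divides p, c divides p + t. p + t > 0, so c ≤ p + t.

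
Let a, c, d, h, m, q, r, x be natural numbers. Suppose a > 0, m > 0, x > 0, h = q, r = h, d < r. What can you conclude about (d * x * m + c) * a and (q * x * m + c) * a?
(d * x * m + c) * a < (q * x * m + c) * a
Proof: Because r = h and h = q, r = q. Since d < r, d < q. Since x > 0, d * x < q * x. m > 0, so d * x * m < q * x * m. Then d * x * m + c < q * x * m + c. Since a > 0, (d * x * m + c) * a < (q * x * m + c) * a.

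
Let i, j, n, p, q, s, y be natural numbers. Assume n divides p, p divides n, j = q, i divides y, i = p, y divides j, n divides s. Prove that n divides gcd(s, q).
Since p divides n and n divides p, p = n. Since i = p, i = n. From j = q and y divides j, y divides q. From i divides y, i divides q. From i = n, n divides q. Since n divides s, n divides gcd(s, q).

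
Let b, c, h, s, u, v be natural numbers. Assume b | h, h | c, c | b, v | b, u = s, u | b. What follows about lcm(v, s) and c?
lcm(v, s) | c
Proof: b | h and h | c, so b | c. c | b, so b = c. From u = s and u | b, s | b. v | b, so lcm(v, s) | b. Since b = c, lcm(v, s) | c.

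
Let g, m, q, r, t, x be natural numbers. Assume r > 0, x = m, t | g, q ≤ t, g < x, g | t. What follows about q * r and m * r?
q * r < m * r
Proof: g | t and t | g, therefore g = t. g < x, so t < x. Since x = m, t < m. Because q ≤ t, q < m. r > 0, so q * r < m * r.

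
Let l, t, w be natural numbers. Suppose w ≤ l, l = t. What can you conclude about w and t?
w ≤ t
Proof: l = t and w ≤ l. By substitution, w ≤ t.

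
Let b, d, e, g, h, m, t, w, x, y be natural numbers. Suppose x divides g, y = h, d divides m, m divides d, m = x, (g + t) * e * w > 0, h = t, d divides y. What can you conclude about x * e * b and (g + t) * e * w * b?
x * e * b ≤ (g + t) * e * w * b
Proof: y = h and h = t, therefore y = t. From d divides m and m divides d, d = m. m = x, so d = x. Since d divides y, x divides y. Since y = t, x divides t. x divides g, so x divides g + t. Then x * e divides (g + t) * e. Then x * e divides (g + t) * e * w. (g + t) * e * w > 0, so x * e ≤ (g + t) * e * w. By multiplying by a non-negative, x * e * b ≤ (g + t) * e * w * b.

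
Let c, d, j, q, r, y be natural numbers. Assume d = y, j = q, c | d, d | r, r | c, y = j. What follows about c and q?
c = q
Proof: Since d | r and r | c, d | c. c | d, so c = d. Since d = y, c = y. Since y = j, c = j. j = q, so c = q.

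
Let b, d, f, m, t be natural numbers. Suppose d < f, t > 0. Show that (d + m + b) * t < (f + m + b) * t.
Because d < f, d + m < f + m. Then d + m + b < f + m + b. Since t > 0, (d + m + b) * t < (f + m + b) * t.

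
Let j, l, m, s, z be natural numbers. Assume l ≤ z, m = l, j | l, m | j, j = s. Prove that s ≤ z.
From m = l and m | j, l | j. Since j | l, l = j. j = s, so l = s. l ≤ z, so s ≤ z.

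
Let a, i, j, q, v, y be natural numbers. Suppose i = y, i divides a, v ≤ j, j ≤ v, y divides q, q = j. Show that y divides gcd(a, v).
Since i = y and i divides a, y divides a. Because j ≤ v and v ≤ j, j = v. Since q = j, q = v. y divides q, so y divides v. Because y divides a, y divides gcd(a, v).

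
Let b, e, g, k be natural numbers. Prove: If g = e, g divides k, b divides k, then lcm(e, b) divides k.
Since g = e and g divides k, e divides k. Because b divides k, lcm(e, b) divides k.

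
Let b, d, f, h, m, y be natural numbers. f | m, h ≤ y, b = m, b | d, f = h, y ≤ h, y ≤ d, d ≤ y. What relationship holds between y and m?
y = m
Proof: Since h ≤ y and y ≤ h, h = y. Since f = h, f = y. f | m, so y | m. d ≤ y and y ≤ d, hence d = y. b = m and b | d, thus m | d. Since d = y, m | y. y | m, so y = m.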